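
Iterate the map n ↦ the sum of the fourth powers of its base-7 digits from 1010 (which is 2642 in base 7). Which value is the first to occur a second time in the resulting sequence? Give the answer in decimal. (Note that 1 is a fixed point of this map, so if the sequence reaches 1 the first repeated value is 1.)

1938

1010 = (2,6,4,2)_7 → 1584
1584 = (4,4,2,2)_7 → 544
544 = (1,4,0,5)_7 → 882
882 = (2,4,0,0)_7 → 272
272 = (5,3,6)_7 → 2002
2002 = (5,5,6,0)_7 → 2546
2546 = (1,0,2,6,5)_7 → 1938
1938 = (5,4,3,6)_7 → 2258
2258 = (6,4,0,4)_7 → 1808
1808 = (5,1,6,2)_7 → 1938  — 1938 already appeared earlier.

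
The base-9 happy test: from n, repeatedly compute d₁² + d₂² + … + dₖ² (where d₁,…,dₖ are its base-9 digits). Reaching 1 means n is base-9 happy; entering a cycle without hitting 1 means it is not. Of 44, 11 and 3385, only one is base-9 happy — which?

3385

44: 44 → 80 → 128 → 30 → 18 → 4 → 16 → 50 → 50  — repeats 50 (not base-9 happy)
11: 11 → 5 → 25 → 53 → 89 → 65 → 53  — repeats 53 (not base-9 happy)
3385: 3385 → 91 → 3 → 9 → 1  — reaches 1 (base-9 happy)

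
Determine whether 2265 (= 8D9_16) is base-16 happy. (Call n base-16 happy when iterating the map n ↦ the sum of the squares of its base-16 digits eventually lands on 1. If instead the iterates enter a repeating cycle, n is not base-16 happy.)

base-16 happy

2265 = (8,13,9)_16 → 314
314 = (1,3,10)_16 → 110
110 = (6,14)_16 → 232
232 = (14,8)_16 → 260
260 = (1,0,4)_16 → 17
17 = (1,1)_16 → 2
2 = (2)_16 → 4
4 = (4)_16 → 16
16 = (1,0)_16 → 1  — reached 1.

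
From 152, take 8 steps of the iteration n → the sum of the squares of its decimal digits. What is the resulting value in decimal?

89

152 → 1² + 5² + 2² = 30
30 → 3² + 0² = 9
9 → 9² = 81
81 → 8² + 1² = 65
65 → 6² + 5² = 61
61 → 6² + 1² = 37
37 → 3² + 7² = 58
58 → 5² + 8² = 89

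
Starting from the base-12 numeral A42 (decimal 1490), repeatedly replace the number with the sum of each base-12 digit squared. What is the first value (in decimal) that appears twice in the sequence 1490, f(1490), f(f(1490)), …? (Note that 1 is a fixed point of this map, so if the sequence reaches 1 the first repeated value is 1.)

1490 = (10,4,2)_12 → 10² + 4² + 2² = 100 + 16 + 4 = 120
120 = (10,0)_12 → 10² + 0² = 100 + 0 = 100
100 = (8,4)_12 → 8² + 4² = 64 + 16 = 80
80 = (6,8)_12 → 6² + 8² = 36 + 64 = 100  — 100 already appeared earlier.

100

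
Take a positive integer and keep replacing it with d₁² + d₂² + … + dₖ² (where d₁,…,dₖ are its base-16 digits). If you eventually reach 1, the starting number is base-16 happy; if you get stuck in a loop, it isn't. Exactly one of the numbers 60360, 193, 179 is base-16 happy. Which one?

60360: 60360 → 525 → 173 → 269 → 170 → 200 → 208 → 169 → 181 → 146 → 85 → 50 → 13 → 169  — repeats 169 (not base-16 happy)
193: 193 → 145 → 82 → 29 → 170 → 200 → 208 → 169 → 181 → 146 → 85 → 50 → 13 → 169  — repeats 169 (not base-16 happy)
179: 179 → 130 → 68 → 32 → 4 → 16 → 1  — reaches 1 (base-16 happy)

179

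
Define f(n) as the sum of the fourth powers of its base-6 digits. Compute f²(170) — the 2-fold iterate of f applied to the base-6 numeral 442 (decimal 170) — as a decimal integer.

170 = (4,4,2)_6 → 4⁴ + 4⁴ + 2⁴ = 256 + 256 + 16 = 528
528 = (2,2,4,0)_6 → 2⁴ + 2⁴ + 4⁴ + 0⁴ = 16 + 16 + 256 + 0 = 288

288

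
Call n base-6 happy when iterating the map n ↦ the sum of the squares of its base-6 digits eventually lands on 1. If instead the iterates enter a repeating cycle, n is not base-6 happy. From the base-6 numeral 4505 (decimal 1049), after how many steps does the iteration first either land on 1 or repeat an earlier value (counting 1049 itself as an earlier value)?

10

1049 = (4,5,0,5)_6 → 4² + 5² + 0² + 5² = 66
66 = (1,5,0)_6 → 1² + 5² + 0² = 26
26 = (4,2)_6 → 4² + 2² = 20
20 = (3,2)_6 → 3² + 2² = 13
13 = (2,1)_6 → 2² + 1² = 5
5 = (5)_6 → 5² = 25
25 = (4,1)_6 → 4² + 1² = 17
17 = (2,5)_6 → 2² + 5² = 29
29 = (4,5)_6 → 4² + 5² = 41
41 = (1,0,5)_6 → 1² + 0² + 5² = 26  — 26 repeats.
That took 10 steps.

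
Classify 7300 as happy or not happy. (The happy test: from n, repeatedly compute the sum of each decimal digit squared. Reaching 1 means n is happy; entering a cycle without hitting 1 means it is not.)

7300 → 7² + 3² + 0² + 0² = 49 + 9 + 0 + 0 = 58
58 → 5² + 8² = 25 + 64 = 89
89 → 8² + 9² = 64 + 81 = 145
145 → 1² + 4² + 5² = 1 + 16 + 25 = 42
42 → 4² + 2² = 16 + 4 = 20
20 → 2² + 0² = 4 + 0 = 4
4 → 4² = 16
16 → 1² + 6² = 1 + 36 = 37
37 → 3² + 7² = 9 + 49 = 58  — 58 already seen; the sequence cycles without reaching 1.

not happy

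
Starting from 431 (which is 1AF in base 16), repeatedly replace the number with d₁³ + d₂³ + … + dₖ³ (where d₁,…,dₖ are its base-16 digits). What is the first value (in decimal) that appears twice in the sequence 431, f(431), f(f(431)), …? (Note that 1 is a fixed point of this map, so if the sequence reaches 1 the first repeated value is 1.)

431 = (1,10,15)_16 → 1³ + 10³ + 15³ = 1 + 1000 + 3375 = 4376
4376 = (1,1,1,8)_16 → 1³ + 1³ + 1³ + 8³ = 1 + 1 + 1 + 512 = 515
515 = (2,0,3)_16 → 2³ + 0³ + 3³ = 8 + 0 + 27 = 35
35 = (2,3)_16 → 2³ + 3³ = 8 + 27 = 35  — 35 already appeared earlier.

35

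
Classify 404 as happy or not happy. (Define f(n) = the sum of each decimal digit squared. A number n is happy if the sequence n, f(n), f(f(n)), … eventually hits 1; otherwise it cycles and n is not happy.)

happy

404 → 4² + 0² + 4² = 32
32 → 3² + 2² = 13
13 → 1² + 3² = 10
10 → 1² + 0² = 1  — reached 1.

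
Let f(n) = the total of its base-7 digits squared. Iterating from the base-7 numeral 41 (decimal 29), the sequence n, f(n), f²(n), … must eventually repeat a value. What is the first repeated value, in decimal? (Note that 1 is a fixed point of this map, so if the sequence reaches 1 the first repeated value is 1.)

29 = (4,1)_7 → 4² + 1² = 16 + 1 = 17
17 = (2,3)_7 → 2² + 3² = 4 + 9 = 13
13 = (1,6)_7 → 1² + 6² = 1 + 36 = 37
37 = (5,2)_7 → 5² + 2² = 25 + 4 = 29  — 29 already appeared earlier.

29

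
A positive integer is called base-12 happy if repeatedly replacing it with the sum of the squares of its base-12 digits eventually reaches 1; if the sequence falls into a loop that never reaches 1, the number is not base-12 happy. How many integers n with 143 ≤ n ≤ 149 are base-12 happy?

143: 143 → 242 → 69 → 106 → 164 → 66 → 61 → 26 → 8 → 64 → 41 → 34 → 104 → 128 → 164  (repeats 164)
144: 144 → 1  (reaches 1)
145: 145 → 2 → 4 → 16 → 17 → 26 → 8 → 64 → 41 → 34 → 104 → 128 → 164 → 66 → 61 → 26  (repeats 26)
146: 146 → 5 → 25 → 5  (repeats 5)
147: 147 → 10 → 100 → 80 → 100  (repeats 100)
148: 148 → 17 → 26 → 8 → 64 → 41 → 34 → 104 → 128 → 164 → 66 → 61 → 26  (repeats 26)
149: 149 → 26 → 8 → 64 → 41 → 34 → 104 → 128 → 164 → 66 → 61 → 26  (repeats 26)
base-12 happy: 144

1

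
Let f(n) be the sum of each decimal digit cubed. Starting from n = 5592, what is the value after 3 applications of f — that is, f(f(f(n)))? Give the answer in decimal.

5592 → 5³ + 5³ + 9³ + 2³ = 987
987 → 9³ + 8³ + 7³ = 1584
1584 → 1³ + 5³ + 8³ + 4³ = 702

702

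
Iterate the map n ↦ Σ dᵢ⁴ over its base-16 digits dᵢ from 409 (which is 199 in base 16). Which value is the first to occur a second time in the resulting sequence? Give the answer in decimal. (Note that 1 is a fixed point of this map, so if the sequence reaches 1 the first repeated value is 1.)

409 = (1,9,9)_16 → 13123
13123 = (3,3,4,3)_16 → 499
499 = (1,15,3)_16 → 50707
50707 = (12,6,1,3)_16 → 22114
22114 = (5,6,6,2)_16 → 3233
3233 = (12,10,1)_16 → 30737
30737 = (7,8,1,1)_16 → 6499
6499 = (1,9,6,3)_16 → 7939
7939 = (1,15,0,3)_16 → 50707  — 50707 already appeared earlier.

50707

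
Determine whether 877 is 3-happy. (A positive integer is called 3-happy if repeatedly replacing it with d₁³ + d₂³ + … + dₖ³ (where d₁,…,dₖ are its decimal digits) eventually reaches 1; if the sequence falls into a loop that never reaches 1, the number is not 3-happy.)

877 → 8³ + 7³ + 7³ = 1198
1198 → 1³ + 1³ + 9³ + 8³ = 1243
1243 → 1³ + 2³ + 4³ + 3³ = 100
100 → 1³ + 0³ + 0³ = 1  — reached 1.

3-happy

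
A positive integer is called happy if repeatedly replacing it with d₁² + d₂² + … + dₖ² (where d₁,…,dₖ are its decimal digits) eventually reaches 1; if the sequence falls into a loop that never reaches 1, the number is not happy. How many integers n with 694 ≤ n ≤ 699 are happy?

1

694: 694 → 133 → 19 → 82 → 68 → 100 → 1  (reaches 1)
695: 695 → 142 → 21 → 5 → 25 → 29 → 85 → 89 → 145 → 42 → 20 → 4 → 16 → 37 → 58 → 89  (repeats 89)
696: 696 → 153 → 35 → 34 → 25 → 29 → 85 → 89 → 145 → 42 → 20 → 4 → 16 → 37 → 58 → 89  (repeats 89)
697: 697 → 166 → 73 → 58 → 89 → 145 → 42 → 20 → 4 → 16 → 37 → 58  (repeats 58)
698: 698 → 181 → 66 → 72 → 53 → 34 → 25 → 29 → 85 → 89 → 145 → 42 → 20 → 4 → 16 → 37 → 58 → 89  (repeats 89)
699: 699 → 198 → 146 → 53 → 34 → 25 → 29 → 85 → 89 → 145 → 42 → 20 → 4 → 16 → 37 → 58 → 89  (repeats 89)
happy: 694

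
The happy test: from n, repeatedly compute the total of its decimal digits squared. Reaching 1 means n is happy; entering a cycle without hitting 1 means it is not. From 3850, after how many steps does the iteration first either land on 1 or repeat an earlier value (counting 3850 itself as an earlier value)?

10

3850 → 3² + 8² + 5² + 0² = 9 + 64 + 25 + 0 = 98
98 → 9² + 8² = 81 + 64 = 145
145 → 1² + 4² + 5² = 1 + 16 + 25 = 42
42 → 4² + 2² = 16 + 4 = 20
20 → 2² + 0² = 4 + 0 = 4
4 → 4² = 16
16 → 1² + 6² = 1 + 36 = 37
37 → 3² + 7² = 9 + 49 = 58
58 → 5² + 8² = 25 + 64 = 89
89 → 8² + 9² = 64 + 81 = 145  — 145 repeats.
That took 10 steps.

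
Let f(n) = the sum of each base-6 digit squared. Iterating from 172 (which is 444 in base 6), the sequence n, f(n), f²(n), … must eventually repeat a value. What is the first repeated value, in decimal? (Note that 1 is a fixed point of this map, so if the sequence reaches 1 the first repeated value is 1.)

5

172 = (4,4,4)_6 → 4² + 4² + 4² = 48
48 = (1,2,0)_6 → 1² + 2² + 0² = 5
5 = (5)_6 → 5² = 25
25 = (4,1)_6 → 4² + 1² = 17
17 = (2,5)_6 → 2² + 5² = 29
29 = (4,5)_6 → 4² + 5² = 41
41 = (1,0,5)_6 → 1² + 0² + 5² = 26
26 = (4,2)_6 → 4² + 2² = 20
20 = (3,2)_6 → 3² + 2² = 13
13 = (2,1)_6 → 2² + 1² = 5  — 5 already appeared earlier.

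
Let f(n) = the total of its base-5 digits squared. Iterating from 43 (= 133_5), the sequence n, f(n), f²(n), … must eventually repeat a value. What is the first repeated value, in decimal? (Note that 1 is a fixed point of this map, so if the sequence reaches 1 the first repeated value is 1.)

43 = (1,3,3)_5 → 1² + 3² + 3² = 1 + 9 + 9 = 19
19 = (3,4)_5 → 3² + 4² = 9 + 16 = 25
25 = (1,0,0)_5 → 1² + 0² + 0² = 1 + 0 + 0 = 1  — reached the fixed point 1.
1 → 1, so 1 is the first repeated value.

1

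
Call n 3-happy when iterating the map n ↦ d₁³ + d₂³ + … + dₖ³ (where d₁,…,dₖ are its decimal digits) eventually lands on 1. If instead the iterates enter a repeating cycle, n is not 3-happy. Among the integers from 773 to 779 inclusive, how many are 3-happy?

773: 773 → 713 → 371 → 371  (repeats 371)
774: 774 → 750 → 468 → 792 → 1080 → 513 → 153 → 153  (repeats 153)
775: 775 → 811 → 514 → 190 → 730 → 370 → 370  (repeats 370)
776: 776 → 902 → 737 → 713 → 371 → 371  (repeats 371)
777: 777 → 1029 → 738 → 882 → 1032 → 36 → 243 → 99 → 1458 → 702 → 351 → 153 → 153  (repeats 153)
778: 778 → 1198 → 1243 → 100 → 1  (reaches 1)
779: 779 → 1415 → 191 → 731 → 371 → 371  (repeats 371)
3-happy: 778

1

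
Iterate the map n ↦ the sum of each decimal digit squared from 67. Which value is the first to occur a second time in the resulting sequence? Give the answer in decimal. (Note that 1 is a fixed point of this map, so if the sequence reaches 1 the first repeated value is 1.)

67 → 6² + 7² = 85
85 → 8² + 5² = 89
89 → 8² + 9² = 145
145 → 1² + 4² + 5² = 42
42 → 4² + 2² = 20
20 → 2² + 0² = 4
4 → 4² = 16
16 → 1² + 6² = 37
37 → 3² + 7² = 58
58 → 5² + 8² = 89  — 89 already appeared earlier.

89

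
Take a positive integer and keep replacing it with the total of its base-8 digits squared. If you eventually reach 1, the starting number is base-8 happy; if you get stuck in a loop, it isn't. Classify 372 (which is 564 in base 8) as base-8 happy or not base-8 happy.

372 = (5,6,4)_8 → 5² + 6² + 4² = 77
77 = (1,1,5)_8 → 1² + 1² + 5² = 27
27 = (3,3)_8 → 3² + 3² = 18
18 = (2,2)_8 → 2² + 2² = 8
8 = (1,0)_8 → 1² + 0² = 1  — reached 1.

base-8 happy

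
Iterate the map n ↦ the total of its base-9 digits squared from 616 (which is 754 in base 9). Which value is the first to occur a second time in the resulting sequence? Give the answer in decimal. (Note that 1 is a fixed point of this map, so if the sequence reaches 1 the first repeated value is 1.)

50

616 = (7,5,4)_9 → 7² + 5² + 4² = 49 + 25 + 16 = 90
90 = (1,1,0)_9 → 1² + 1² + 0² = 1 + 1 + 0 = 2
2 = (2)_9 → 2² = 4
4 = (4)_9 → 4² = 16
16 = (1,7)_9 → 1² + 7² = 1 + 49 = 50
50 = (5,5)_9 → 5² + 5² = 25 + 25 = 50  — 50 already appeared earlier.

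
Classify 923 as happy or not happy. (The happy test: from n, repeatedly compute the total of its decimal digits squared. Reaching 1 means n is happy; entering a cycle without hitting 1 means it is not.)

923 → 94
94 → 97
97 → 130
130 → 10
10 → 1  — reached 1.

happy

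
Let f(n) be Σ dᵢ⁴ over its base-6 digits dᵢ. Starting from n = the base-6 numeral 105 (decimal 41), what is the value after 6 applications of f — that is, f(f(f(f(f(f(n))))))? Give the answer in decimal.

41 = (1,0,5)_6 → 1⁴ + 0⁴ + 5⁴ = 626
626 = (2,5,2,2)_6 → 2⁴ + 5⁴ + 2⁴ + 2⁴ = 673
673 = (3,0,4,1)_6 → 3⁴ + 0⁴ + 4⁴ + 1⁴ = 338
338 = (1,3,2,2)_6 → 1⁴ + 3⁴ + 2⁴ + 2⁴ = 114
114 = (3,1,0)_6 → 3⁴ + 1⁴ + 0⁴ = 82
82 = (2,1,4)_6 → 2⁴ + 1⁴ + 4⁴ = 273

273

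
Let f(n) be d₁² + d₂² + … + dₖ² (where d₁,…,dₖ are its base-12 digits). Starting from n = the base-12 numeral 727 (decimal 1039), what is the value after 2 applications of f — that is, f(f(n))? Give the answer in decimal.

100

1039 = (7,2,7)_12 → 7² + 2² + 7² = 49 + 4 + 49 = 102
102 = (8,6)_12 → 8² + 6² = 64 + 36 = 100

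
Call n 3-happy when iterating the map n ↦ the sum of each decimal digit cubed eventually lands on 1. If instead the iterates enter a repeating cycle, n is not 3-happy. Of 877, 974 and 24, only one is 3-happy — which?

877: 877 → 1198 → 1243 → 100 → 1  — reaches 1 (3-happy)
974: 974 → 1136 → 245 → 197 → 1073 → 371 → 371  — repeats 371 (not 3-happy)
24: 24 → 72 → 351 → 153 → 153  — repeats 153 (not 3-happy)

877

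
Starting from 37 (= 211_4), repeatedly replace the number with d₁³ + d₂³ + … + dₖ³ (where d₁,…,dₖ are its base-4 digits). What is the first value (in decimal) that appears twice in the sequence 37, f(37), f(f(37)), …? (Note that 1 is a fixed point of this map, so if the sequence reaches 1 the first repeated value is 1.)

1

37 = (2,1,1)_4 → 2³ + 1³ + 1³ = 10
10 = (2,2)_4 → 2³ + 2³ = 16
16 = (1,0,0)_4 → 1³ + 0³ + 0³ = 1  — reached the fixed point 1.
1 → 1, so 1 is the first repeated value.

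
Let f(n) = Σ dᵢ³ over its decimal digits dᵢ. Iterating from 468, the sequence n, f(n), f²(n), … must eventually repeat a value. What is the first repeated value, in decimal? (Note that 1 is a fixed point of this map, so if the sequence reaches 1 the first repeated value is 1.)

153

468 → 4³ + 6³ + 8³ = 792
792 → 7³ + 9³ + 2³ = 1080
1080 → 1³ + 0³ + 8³ + 0³ = 513
513 → 5³ + 1³ + 3³ = 153
153 → 1³ + 5³ + 3³ = 153  — 153 already appeared earlier.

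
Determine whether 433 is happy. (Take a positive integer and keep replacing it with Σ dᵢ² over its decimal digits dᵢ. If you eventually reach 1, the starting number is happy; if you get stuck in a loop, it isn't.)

not happy

433 → 4² + 3² + 3² = 34
34 → 3² + 4² = 25
25 → 2² + 5² = 29
29 → 2² + 9² = 85
85 → 8² + 5² = 89
89 → 8² + 9² = 145
145 → 1² + 4² + 5² = 42
42 → 4² + 2² = 20
20 → 2² + 0² = 4
4 → 4² = 16
16 → 1² + 6² = 37
37 → 3² + 7² = 58
58 → 5² + 8² = 89  — 89 already seen; the sequence cycles without reaching 1.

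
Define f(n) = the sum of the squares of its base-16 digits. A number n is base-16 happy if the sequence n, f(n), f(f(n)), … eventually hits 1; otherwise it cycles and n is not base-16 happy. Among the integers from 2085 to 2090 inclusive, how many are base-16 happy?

3

2085: 2085 → 93 → 194 → 148 → 97 → 37 → 29 → 170 → 200 → 208 → 169 → 181 → 146 → 85 → 50 → 13 → 169  (repeats 169)
2086: 2086 → 104 → 100 → 52 → 25 → 82 → 29 → 170 → 200 → 208 → 169 → 181 → 146 → 85 → 50 → 13 → 169  (repeats 169)
2087: 2087 → 117 → 74 → 116 → 65 → 17 → 2 → 4 → 16 → 1  (reaches 1)
2088: 2088 → 132 → 80 → 25 → 82 → 29 → 170 → 200 → 208 → 169 → 181 → 146 → 85 → 50 → 13 → 169  (repeats 169)
2089: 2089 → 149 → 106 → 136 → 128 → 64 → 16 → 1  (reaches 1)
2090: 2090 → 168 → 164 → 116 → 65 → 17 → 2 → 4 → 16 → 1  (reaches 1)
base-16 happy: 2087, 2089, 2090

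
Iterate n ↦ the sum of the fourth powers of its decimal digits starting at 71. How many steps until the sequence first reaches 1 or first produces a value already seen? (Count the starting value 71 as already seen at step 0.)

71 → 7⁴ + 1⁴ = 2402
2402 → 2⁴ + 4⁴ + 0⁴ + 2⁴ = 288
288 → 2⁴ + 8⁴ + 8⁴ = 8208
8208 → 8⁴ + 2⁴ + 0⁴ + 8⁴ = 8208  — 8208 repeats.
That took 4 steps.

4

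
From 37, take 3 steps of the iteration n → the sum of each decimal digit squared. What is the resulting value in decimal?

37 → 3² + 7² = 9 + 49 = 58
58 → 5² + 8² = 25 + 64 = 89
89 → 8² + 9² = 64 + 81 = 145

145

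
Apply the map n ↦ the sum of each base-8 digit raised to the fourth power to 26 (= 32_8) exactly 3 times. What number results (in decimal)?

26 = (3,2)_8 → 3⁴ + 2⁴ = 97
97 = (1,4,1)_8 → 1⁴ + 4⁴ + 1⁴ = 258
258 = (4,0,2)_8 → 4⁴ + 0⁴ + 2⁴ = 272

272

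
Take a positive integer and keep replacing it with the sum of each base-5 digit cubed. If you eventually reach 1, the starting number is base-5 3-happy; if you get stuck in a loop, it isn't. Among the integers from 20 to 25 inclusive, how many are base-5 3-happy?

20: 20 → 64 → 80 → 28 → 28  — not base-5 3-happy
21: 21 → 65 → 35 → 9 → 65  — not base-5 3-happy
22: 22 → 72 → 80 → 28 → 28  — not base-5 3-happy
23: 23 → 91 → 55 → 9 → 65 → 35 → 9  — not base-5 3-happy
24: 24 → 128 → 28 → 28  — not base-5 3-happy
25: 25 → 1  — base-5 3-happy
base-5 3-happy: 25

1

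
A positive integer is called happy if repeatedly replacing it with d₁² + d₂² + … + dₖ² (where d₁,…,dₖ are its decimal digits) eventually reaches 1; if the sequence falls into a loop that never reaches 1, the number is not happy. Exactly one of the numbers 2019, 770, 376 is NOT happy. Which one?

2019: 2019 → 86 → 100 → 1  — reaches 1 (happy)
770: 770 → 98 → 145 → 42 → 20 → 4 → 16 → 37 → 58 → 89 → 145  — repeats 145 (not happy)
376: 376 → 94 → 97 → 130 → 10 → 1  — reaches 1 (happy)

770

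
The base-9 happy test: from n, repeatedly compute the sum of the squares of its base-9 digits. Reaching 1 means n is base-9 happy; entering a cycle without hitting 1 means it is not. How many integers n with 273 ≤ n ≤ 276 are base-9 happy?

273: 273 → 27 → 9 → 1  — base-9 happy
274: 274 → 34 → 58 → 52 → 74 → 68 → 74  — not base-9 happy
275: 275 → 43 → 65 → 53 → 89 → 65  — not base-9 happy
276: 276 → 54 → 36 → 16 → 50 → 50  — not base-9 happy
base-9 happy: 273

1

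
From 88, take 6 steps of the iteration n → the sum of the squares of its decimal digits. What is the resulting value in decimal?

40

88 → 128
128 → 69
69 → 117
117 → 51
51 → 26
26 → 40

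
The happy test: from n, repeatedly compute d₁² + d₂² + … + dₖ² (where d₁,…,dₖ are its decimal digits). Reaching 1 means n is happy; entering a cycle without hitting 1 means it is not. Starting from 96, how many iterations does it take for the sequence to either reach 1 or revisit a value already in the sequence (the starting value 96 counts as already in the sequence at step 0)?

13

96 → 9² + 6² = 81 + 36 = 117
117 → 1² + 1² + 7² = 1 + 1 + 49 = 51
51 → 5² + 1² = 25 + 1 = 26
26 → 2² + 6² = 4 + 36 = 40
40 → 4² + 0² = 16 + 0 = 16
16 → 1² + 6² = 1 + 36 = 37
37 → 3² + 7² = 9 + 49 = 58
58 → 5² + 8² = 25 + 64 = 89
89 → 8² + 9² = 64 + 81 = 145
145 → 1² + 4² + 5² = 1 + 16 + 25 = 42
42 → 4² + 2² = 16 + 4 = 20
20 → 2² + 0² = 4 + 0 = 4
4 → 4² = 16  — 16 repeats.
That took 13 steps.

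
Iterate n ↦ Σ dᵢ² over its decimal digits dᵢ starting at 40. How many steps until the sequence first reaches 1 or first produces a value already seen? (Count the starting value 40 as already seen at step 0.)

40 → 4² + 0² = 16
16 → 1² + 6² = 37
37 → 3² + 7² = 58
58 → 5² + 8² = 89
89 → 8² + 9² = 145
145 → 1² + 4² + 5² = 42
42 → 4² + 2² = 20
20 → 2² + 0² = 4
4 → 4² = 16  — 16 repeats.
That took 9 steps.

9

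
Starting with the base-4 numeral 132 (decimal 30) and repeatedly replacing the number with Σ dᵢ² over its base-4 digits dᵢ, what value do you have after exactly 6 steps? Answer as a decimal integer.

30 = (1,3,2)_4 → 1² + 3² + 2² = 14
14 = (3,2)_4 → 3² + 2² = 13
13 = (3,1)_4 → 3² + 1² = 10
10 = (2,2)_4 → 2² + 2² = 8
8 = (2,0)_4 → 2² + 0² = 4
4 = (1,0)_4 → 1² + 0² = 1

1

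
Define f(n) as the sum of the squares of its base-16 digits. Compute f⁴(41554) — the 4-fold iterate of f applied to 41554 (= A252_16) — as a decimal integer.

136

41554 = (10,2,5,2)_16 → 10² + 2² + 5² + 2² = 133
133 = (8,5)_16 → 8² + 5² = 89
89 = (5,9)_16 → 5² + 9² = 106
106 = (6,10)_16 → 6² + 10² = 136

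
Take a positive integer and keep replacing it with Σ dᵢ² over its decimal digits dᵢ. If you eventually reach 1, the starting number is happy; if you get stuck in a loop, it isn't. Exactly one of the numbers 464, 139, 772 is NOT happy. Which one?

772

464: 464 → 68 → 100 → 1  — reaches 1 (happy)
139: 139 → 91 → 82 → 68 → 100 → 1  — reaches 1 (happy)
772: 772 → 102 → 5 → 25 → 29 → 85 → 89 → 145 → 42 → 20 → 4 → 16 → 37 → 58 → 89  — repeats 89 (not happy)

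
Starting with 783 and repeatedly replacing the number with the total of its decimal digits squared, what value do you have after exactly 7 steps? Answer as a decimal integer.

783 → 7² + 8² + 3² = 122
122 → 1² + 2² + 2² = 9
9 → 9² = 81
81 → 8² + 1² = 65
65 → 6² + 5² = 61
61 → 6² + 1² = 37
37 → 3² + 7² = 58

58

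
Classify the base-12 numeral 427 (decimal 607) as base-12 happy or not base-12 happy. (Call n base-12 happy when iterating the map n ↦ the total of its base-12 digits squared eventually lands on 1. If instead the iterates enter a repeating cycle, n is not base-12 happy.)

not base-12 happy

607 = (4,2,7)_12 → 69
69 = (5,9)_12 → 106
106 = (8,10)_12 → 164
164 = (1,1,8)_12 → 66
66 = (5,6)_12 → 61
61 = (5,1)_12 → 26
26 = (2,2)_12 → 8
8 = (8)_12 → 64
64 = (5,4)_12 → 41
41 = (3,5)_12 → 34
34 = (2,10)_12 → 104
104 = (8,8)_12 → 128
128 = (10,8)_12 → 164  — 164 already seen; the sequence cycles without reaching 1.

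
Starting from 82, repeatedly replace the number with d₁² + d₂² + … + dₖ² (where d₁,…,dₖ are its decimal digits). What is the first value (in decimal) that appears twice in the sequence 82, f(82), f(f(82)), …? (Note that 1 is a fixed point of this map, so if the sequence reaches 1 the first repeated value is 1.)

82 → 8² + 2² = 68
68 → 6² + 8² = 100
100 → 1² + 0² + 0² = 1  — reached the fixed point 1.
1 → 1, so 1 is the first repeated value.

1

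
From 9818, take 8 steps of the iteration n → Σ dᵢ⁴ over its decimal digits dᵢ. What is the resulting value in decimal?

9818 → 9⁴ + 8⁴ + 1⁴ + 8⁴ = 14754
14754 → 1⁴ + 4⁴ + 7⁴ + 5⁴ + 4⁴ = 3539
3539 → 3⁴ + 5⁴ + 3⁴ + 9⁴ = 7348
7348 → 7⁴ + 3⁴ + 4⁴ + 8⁴ = 6834
6834 → 6⁴ + 8⁴ + 3⁴ + 4⁴ = 5729
5729 → 5⁴ + 7⁴ + 2⁴ + 9⁴ = 9603
9603 → 9⁴ + 6⁴ + 0⁴ + 3⁴ = 7938
7938 → 7⁴ + 9⁴ + 3⁴ + 8⁴ = 13139

13139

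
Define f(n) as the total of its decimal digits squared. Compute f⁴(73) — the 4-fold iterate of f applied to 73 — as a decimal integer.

42

73 → 58
58 → 89
89 → 145
145 → 42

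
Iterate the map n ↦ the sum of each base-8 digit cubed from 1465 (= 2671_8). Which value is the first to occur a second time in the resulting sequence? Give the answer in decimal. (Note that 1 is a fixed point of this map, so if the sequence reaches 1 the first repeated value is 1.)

1465 = (2,6,7,1)_8 → 2³ + 6³ + 7³ + 1³ = 568
568 = (1,0,7,0)_8 → 1³ + 0³ + 7³ + 0³ = 344
344 = (5,3,0)_8 → 5³ + 3³ + 0³ = 152
152 = (2,3,0)_8 → 2³ + 3³ + 0³ = 35
35 = (4,3)_8 → 4³ + 3³ = 91
91 = (1,3,3)_8 → 1³ + 3³ + 3³ = 55
55 = (6,7)_8 → 6³ + 7³ = 559
559 = (1,0,5,7)_8 → 1³ + 0³ + 5³ + 7³ = 469
469 = (7,2,5)_8 → 7³ + 2³ + 5³ = 476
476 = (7,3,4)_8 → 7³ + 3³ + 4³ = 434
434 = (6,6,2)_8 → 6³ + 6³ + 2³ = 440
440 = (6,7,0)_8 → 6³ + 7³ + 0³ = 559  — 559 already appeared earlier.

559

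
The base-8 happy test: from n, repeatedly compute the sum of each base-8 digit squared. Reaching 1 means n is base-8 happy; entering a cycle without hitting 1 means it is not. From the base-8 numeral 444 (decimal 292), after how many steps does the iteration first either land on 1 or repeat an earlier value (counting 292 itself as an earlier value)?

292 = (4,4,4)_8 → 48
48 = (6,0)_8 → 36
36 = (4,4)_8 → 32
32 = (4,0)_8 → 16
16 = (2,0)_8 → 4
4 = (4)_8 → 16  — 16 repeats.
That took 6 steps.

6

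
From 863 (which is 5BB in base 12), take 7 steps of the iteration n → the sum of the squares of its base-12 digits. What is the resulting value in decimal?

50

863 = (5,11,11)_12 → 5² + 11² + 11² = 25 + 121 + 121 = 267
267 = (1,10,3)_12 → 1² + 10² + 3² = 1 + 100 + 9 = 110
110 = (9,2)_12 → 9² + 2² = 81 + 4 = 85
85 = (7,1)_12 → 7² + 1² = 49 + 1 = 50
50 = (4,2)_12 → 4² + 2² = 16 + 4 = 20
20 = (1,8)_12 → 1² + 8² = 1 + 64 = 65
65 = (5,5)_12 → 5² + 5² = 25 + 25 = 50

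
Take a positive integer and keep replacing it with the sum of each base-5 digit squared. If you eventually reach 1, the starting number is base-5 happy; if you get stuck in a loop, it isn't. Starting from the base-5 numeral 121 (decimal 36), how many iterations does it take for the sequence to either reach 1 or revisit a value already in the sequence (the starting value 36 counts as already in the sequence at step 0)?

6

36 = (1,2,1)_5 → 6
6 = (1,1)_5 → 2
2 = (2)_5 → 4
4 = (4)_5 → 16
16 = (3,1)_5 → 10
10 = (2,0)_5 → 4  — 4 repeats.
That took 6 steps.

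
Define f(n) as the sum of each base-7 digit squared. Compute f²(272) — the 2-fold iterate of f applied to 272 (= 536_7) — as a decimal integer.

10

272 = (5,3,6)_7 → 5² + 3² + 6² = 70
70 = (1,3,0)_7 → 1² + 3² + 0² = 10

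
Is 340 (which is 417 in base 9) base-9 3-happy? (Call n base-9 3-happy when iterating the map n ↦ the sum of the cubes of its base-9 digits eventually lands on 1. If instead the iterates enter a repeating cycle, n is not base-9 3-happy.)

340 = (4,1,7)_9 → 4³ + 1³ + 7³ = 408
408 = (5,0,3)_9 → 5³ + 0³ + 3³ = 152
152 = (1,7,8)_9 → 1³ + 7³ + 8³ = 856
856 = (1,1,5,1)_9 → 1³ + 1³ + 5³ + 1³ = 128
128 = (1,5,2)_9 → 1³ + 5³ + 2³ = 134
134 = (1,5,8)_9 → 1³ + 5³ + 8³ = 638
638 = (7,7,8)_9 → 7³ + 7³ + 8³ = 1198
1198 = (1,5,7,1)_9 → 1³ + 5³ + 7³ + 1³ = 470
470 = (5,7,2)_9 → 5³ + 7³ + 2³ = 476
476 = (5,7,8)_9 → 5³ + 7³ + 8³ = 980
980 = (1,3,0,8)_9 → 1³ + 3³ + 0³ + 8³ = 540
540 = (6,6,0)_9 → 6³ + 6³ + 0³ = 432
432 = (5,3,0)_9 → 5³ + 3³ + 0³ = 152  — 152 already seen; the sequence cycles without reaching 1.

not base-9 3-happy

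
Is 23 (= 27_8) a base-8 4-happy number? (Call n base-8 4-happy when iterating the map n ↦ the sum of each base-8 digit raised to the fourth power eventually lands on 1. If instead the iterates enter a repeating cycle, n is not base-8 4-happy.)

23 = (2,7)_8 → 2⁴ + 7⁴ = 2417
2417 = (4,5,6,1)_8 → 4⁴ + 5⁴ + 6⁴ + 1⁴ = 2178
2178 = (4,2,0,2)_8 → 4⁴ + 2⁴ + 0⁴ + 2⁴ = 288
288 = (4,4,0)_8 → 4⁴ + 4⁴ + 0⁴ = 512
512 = (1,0,0,0)_8 → 1⁴ + 0⁴ + 0⁴ + 0⁴ = 1  — reached 1.

base-8 4-happy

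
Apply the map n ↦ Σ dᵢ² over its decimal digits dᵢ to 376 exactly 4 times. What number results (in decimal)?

10

376 → 3² + 7² + 6² = 94
94 → 9² + 4² = 97
97 → 9² + 7² = 130
130 → 1² + 3² + 0² = 10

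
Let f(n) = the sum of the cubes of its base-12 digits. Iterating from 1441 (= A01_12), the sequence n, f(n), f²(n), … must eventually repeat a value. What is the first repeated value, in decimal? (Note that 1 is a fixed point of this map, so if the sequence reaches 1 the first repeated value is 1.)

1441 = (10,0,1)_12 → 10³ + 0³ + 1³ = 1001
1001 = (6,11,5)_12 → 6³ + 11³ + 5³ = 1672
1672 = (11,7,4)_12 → 11³ + 7³ + 4³ = 1738
1738 = (1,0,0,10)_12 → 1³ + 0³ + 0³ + 10³ = 1001  — 1001 already appeared earlier.

1001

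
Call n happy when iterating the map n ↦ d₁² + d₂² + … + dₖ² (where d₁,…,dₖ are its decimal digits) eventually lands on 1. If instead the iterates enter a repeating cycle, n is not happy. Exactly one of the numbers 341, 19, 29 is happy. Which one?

341: 341 → 26 → 40 → 16 → 37 → 58 → 89 → 145 → 42 → 20 → 4 → 16  — repeats 16 (not happy)
19: 19 → 82 → 68 → 100 → 1  — reaches 1 (happy)
29: 29 → 85 → 89 → 145 → 42 → 20 → 4 → 16 → 37 → 58 → 89  — repeats 89 (not happy)

19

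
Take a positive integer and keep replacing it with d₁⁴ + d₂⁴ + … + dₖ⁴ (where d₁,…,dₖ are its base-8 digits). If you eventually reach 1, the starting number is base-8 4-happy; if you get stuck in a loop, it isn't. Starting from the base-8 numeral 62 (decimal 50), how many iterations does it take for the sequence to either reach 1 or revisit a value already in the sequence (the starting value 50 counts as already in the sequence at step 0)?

50 = (6,2)_8 → 6⁴ + 2⁴ = 1312
1312 = (2,4,4,0)_8 → 2⁴ + 4⁴ + 4⁴ + 0⁴ = 528
528 = (1,0,2,0)_8 → 1⁴ + 0⁴ + 2⁴ + 0⁴ = 17
17 = (2,1)_8 → 2⁴ + 1⁴ = 17  — 17 repeats.
That took 4 steps.

4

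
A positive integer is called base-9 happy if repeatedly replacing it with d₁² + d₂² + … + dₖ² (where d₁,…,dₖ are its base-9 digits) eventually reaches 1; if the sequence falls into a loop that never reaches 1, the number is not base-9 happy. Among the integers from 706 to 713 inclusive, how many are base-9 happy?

1

706: 706 → 116 → 74 → 68 → 74  (repeats 74)
707: 707 → 125 → 81 → 1  (reaches 1)
708: 708 → 136 → 38 → 20 → 8 → 64 → 50 → 50  (repeats 50)
709: 709 → 149 → 75 → 73 → 65 → 53 → 89 → 65  (repeats 65)
710: 710 → 164 → 8 → 64 → 50 → 50  (repeats 50)
711: 711 → 113 → 35 → 73 → 65 → 53 → 89 → 65  (repeats 65)
712: 712 → 114 → 46 → 26 → 68 → 74 → 68  (repeats 68)
713: 713 → 117 → 17 → 65 → 53 → 89 → 65  (repeats 65)
base-9 happy: 707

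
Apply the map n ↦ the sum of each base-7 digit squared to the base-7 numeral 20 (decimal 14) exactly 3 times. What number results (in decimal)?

14 = (2,0)_7 → 2² + 0² = 4
4 = (4)_7 → 4² = 16
16 = (2,2)_7 → 2² + 2² = 8

8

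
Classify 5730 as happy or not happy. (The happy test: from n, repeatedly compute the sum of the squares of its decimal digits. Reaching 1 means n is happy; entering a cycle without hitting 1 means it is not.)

not happy

5730 → 5² + 7² + 3² + 0² = 25 + 49 + 9 + 0 = 83
83 → 8² + 3² = 64 + 9 = 73
73 → 7² + 3² = 49 + 9 = 58
58 → 5² + 8² = 25 + 64 = 89
89 → 8² + 9² = 64 + 81 = 145
145 → 1² + 4² + 5² = 1 + 16 + 25 = 42
42 → 4² + 2² = 16 + 4 = 20
20 → 2² + 0² = 4 + 0 = 4
4 → 4² = 16
16 → 1² + 6² = 1 + 36 = 37
37 → 3² + 7² = 9 + 49 = 58  — 58 already seen; the sequence cycles without reaching 1.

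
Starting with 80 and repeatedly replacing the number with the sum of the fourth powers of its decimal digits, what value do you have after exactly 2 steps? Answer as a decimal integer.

80 → 8⁴ + 0⁴ = 4096
4096 → 4⁴ + 0⁴ + 9⁴ + 6⁴ = 8113

8113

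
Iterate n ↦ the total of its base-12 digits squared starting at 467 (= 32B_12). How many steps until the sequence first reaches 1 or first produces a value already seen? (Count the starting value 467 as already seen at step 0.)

3

467 = (3,2,11)_12 → 3² + 2² + 11² = 134
134 = (11,2)_12 → 11² + 2² = 125
125 = (10,5)_12 → 10² + 5² = 125  — 125 repeats.
That took 3 steps.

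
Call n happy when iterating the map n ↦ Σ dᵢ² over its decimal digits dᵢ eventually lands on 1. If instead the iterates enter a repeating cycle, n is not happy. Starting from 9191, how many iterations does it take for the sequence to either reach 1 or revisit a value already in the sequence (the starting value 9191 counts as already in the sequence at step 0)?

15

9191 → 164
164 → 53
53 → 34
34 → 25
25 → 29
29 → 85
85 → 89
89 → 145
145 → 42
42 → 20
20 → 4
4 → 16
16 → 37
37 → 58
58 → 89  — 89 repeats.
That took 15 steps.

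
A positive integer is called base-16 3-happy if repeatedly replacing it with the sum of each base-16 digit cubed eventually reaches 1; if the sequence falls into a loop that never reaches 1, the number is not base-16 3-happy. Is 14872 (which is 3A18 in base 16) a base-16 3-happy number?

base-16 3-happy

14872 = (3,10,1,8)_16 → 1540
1540 = (6,0,4)_16 → 280
280 = (1,1,8)_16 → 514
514 = (2,0,2)_16 → 16
16 = (1,0)_16 → 1  — reached 1.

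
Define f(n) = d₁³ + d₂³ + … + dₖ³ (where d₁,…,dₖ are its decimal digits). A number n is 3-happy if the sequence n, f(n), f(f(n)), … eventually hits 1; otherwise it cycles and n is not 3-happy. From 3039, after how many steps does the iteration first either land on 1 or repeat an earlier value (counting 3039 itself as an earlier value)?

11

3039 → 3³ + 0³ + 3³ + 9³ = 783
783 → 7³ + 8³ + 3³ = 882
882 → 8³ + 8³ + 2³ = 1032
1032 → 1³ + 0³ + 3³ + 2³ = 36
36 → 3³ + 6³ = 243
243 → 2³ + 4³ + 3³ = 99
99 → 9³ + 9³ = 1458
1458 → 1³ + 4³ + 5³ + 8³ = 702
702 → 7³ + 0³ + 2³ = 351
351 → 3³ + 5³ + 1³ = 153
153 → 1³ + 5³ + 3³ = 153  — 153 repeats.
That took 11 steps.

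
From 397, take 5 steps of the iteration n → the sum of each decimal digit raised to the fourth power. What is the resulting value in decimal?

4354

397 → 3⁴ + 9⁴ + 7⁴ = 9043
9043 → 9⁴ + 0⁴ + 4⁴ + 3⁴ = 6898
6898 → 6⁴ + 8⁴ + 9⁴ + 8⁴ = 16049
16049 → 1⁴ + 6⁴ + 0⁴ + 4⁴ + 9⁴ = 8114
8114 → 8⁴ + 1⁴ + 1⁴ + 4⁴ = 4354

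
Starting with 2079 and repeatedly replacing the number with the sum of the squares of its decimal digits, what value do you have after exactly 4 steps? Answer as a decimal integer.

16

2079 → 134
134 → 26
26 → 40
40 → 16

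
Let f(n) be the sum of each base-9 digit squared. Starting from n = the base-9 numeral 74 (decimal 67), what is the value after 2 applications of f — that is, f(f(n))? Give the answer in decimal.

53

67 = (7,4)_9 → 65
65 = (7,2)_9 → 53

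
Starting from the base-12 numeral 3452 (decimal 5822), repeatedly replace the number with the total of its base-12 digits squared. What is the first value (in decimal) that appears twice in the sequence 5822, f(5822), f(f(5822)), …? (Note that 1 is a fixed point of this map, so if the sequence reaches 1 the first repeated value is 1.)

5822 = (3,4,5,2)_12 → 3² + 4² + 5² + 2² = 9 + 16 + 25 + 4 = 54
54 = (4,6)_12 → 4² + 6² = 16 + 36 = 52
52 = (4,4)_12 → 4² + 4² = 16 + 16 = 32
32 = (2,8)_12 → 2² + 8² = 4 + 64 = 68
68 = (5,8)_12 → 5² + 8² = 25 + 64 = 89
89 = (7,5)_12 → 7² + 5² = 49 + 25 = 74
74 = (6,2)_12 → 6² + 2² = 36 + 4 = 40
40 = (3,4)_12 → 3² + 4² = 9 + 16 = 25
25 = (2,1)_12 → 2² + 1² = 4 + 1 = 5
5 = (5)_12 → 5² = 25  — 25 already appeared earlier.

25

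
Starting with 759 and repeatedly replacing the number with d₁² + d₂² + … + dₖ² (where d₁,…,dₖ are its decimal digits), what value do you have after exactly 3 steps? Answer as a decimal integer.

759 → 155
155 → 51
51 → 26

26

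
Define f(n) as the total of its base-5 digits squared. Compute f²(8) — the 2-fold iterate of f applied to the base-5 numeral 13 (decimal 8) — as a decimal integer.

8 = (1,3)_5 → 1² + 3² = 1 + 9 = 10
10 = (2,0)_5 → 2² + 0² = 4 + 0 = 4

4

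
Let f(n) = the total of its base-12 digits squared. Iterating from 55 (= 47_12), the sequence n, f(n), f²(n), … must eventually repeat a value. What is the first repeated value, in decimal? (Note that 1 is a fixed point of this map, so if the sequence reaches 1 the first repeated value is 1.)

65

55 = (4,7)_12 → 4² + 7² = 65
65 = (5,5)_12 → 5² + 5² = 50
50 = (4,2)_12 → 4² + 2² = 20
20 = (1,8)_12 → 1² + 8² = 65  — 65 already appeared earlier.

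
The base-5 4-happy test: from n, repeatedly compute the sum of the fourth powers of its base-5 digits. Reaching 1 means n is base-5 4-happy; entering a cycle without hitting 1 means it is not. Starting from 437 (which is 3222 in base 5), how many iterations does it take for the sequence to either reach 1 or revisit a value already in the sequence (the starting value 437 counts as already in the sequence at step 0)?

11

437 = (3,2,2,2)_5 → 3⁴ + 2⁴ + 2⁴ + 2⁴ = 81 + 16 + 16 + 16 = 129
129 = (1,0,0,4)_5 → 1⁴ + 0⁴ + 0⁴ + 4⁴ = 1 + 0 + 0 + 256 = 257
257 = (2,0,1,2)_5 → 2⁴ + 0⁴ + 1⁴ + 2⁴ = 16 + 0 + 1 + 16 = 33
33 = (1,1,3)_5 → 1⁴ + 1⁴ + 3⁴ = 1 + 1 + 81 = 83
83 = (3,1,3)_5 → 3⁴ + 1⁴ + 3⁴ = 81 + 1 + 81 = 163
163 = (1,1,2,3)_5 → 1⁴ + 1⁴ + 2⁴ + 3⁴ = 1 + 1 + 16 + 81 = 99
99 = (3,4,4)_5 → 3⁴ + 4⁴ + 4⁴ = 81 + 256 + 256 = 593
593 = (4,3,3,3)_5 → 4⁴ + 3⁴ + 3⁴ + 3⁴ = 256 + 81 + 81 + 81 = 499
499 = (3,4,4,4)_5 → 3⁴ + 4⁴ + 4⁴ + 4⁴ = 81 + 256 + 256 + 256 = 849
849 = (1,1,3,4,4)_5 → 1⁴ + 1⁴ + 3⁴ + 4⁴ + 4⁴ = 1 + 1 + 81 + 256 + 256 = 595
595 = (4,3,4,0)_5 → 4⁴ + 3⁴ + 4⁴ + 0⁴ = 256 + 81 + 256 + 0 = 593  — 593 repeats.
That took 11 steps.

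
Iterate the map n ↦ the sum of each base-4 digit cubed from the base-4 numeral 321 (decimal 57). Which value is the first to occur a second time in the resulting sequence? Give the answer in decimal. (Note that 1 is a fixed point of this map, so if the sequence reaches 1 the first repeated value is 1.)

9

57 = (3,2,1)_4 → 3³ + 2³ + 1³ = 27 + 8 + 1 = 36
36 = (2,1,0)_4 → 2³ + 1³ + 0³ = 8 + 1 + 0 = 9
9 = (2,1)_4 → 2³ + 1³ = 8 + 1 = 9  — 9 already appeared earlier.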